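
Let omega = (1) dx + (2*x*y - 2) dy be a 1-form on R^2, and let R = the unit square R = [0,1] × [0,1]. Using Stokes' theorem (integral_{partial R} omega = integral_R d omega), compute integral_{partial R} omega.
integral_(partial R) omega = 1

Stokes: integral_partial_R omega = integral_R d omega with d omega = (∂Q/∂x - ∂P/∂y) dx ∧ dy.
  ∂Q/∂x = 2*y
  ∂P/∂y = 0
  integrand = ∂Q/∂x - ∂P/∂y = 2*y.
Integrating over R: integral_0^1 integral_0^1 (2*y) dx dy = 1.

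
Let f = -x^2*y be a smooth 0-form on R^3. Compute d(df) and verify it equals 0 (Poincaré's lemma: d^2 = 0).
d(df) = 0

Step 1: df = sum_i (∂f/∂x_i) dx_i = (-2*x*y) dx + (-x^2) dy + (0) dz.
Step 2: Apply d again. Using the 1-form formula, the coefficient of dx ∧ dy in d(df) is ∂^2 f/∂x ∂y - ∂^2 f/∂y ∂x = (-2*x) - (-2*x) = 0 (equality of mixed partials for smooth f).
Similarly for dx ∧ dz and dy ∧ dz — all coefficients vanish. So d(df) = 0.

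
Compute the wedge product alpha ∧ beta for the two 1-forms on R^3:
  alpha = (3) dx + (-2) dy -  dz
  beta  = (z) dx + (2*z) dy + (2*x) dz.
alpha ∧ beta = (8*z) dx ∧ dy + (6*x + z) dx ∧ dz + (-4*x + 2*z) dy ∧ dz

Distribute the wedge, using dx_i ∧ dx_j = -dx_j ∧ dx_i and dx_i ∧ dx_i = 0. For each pair (i, j) with i < j, the coefficient of dx_i ∧ dx_j in alpha ∧ beta is (alpha_i * beta_j - alpha_j * beta_i). Collecting: alpha ∧ beta = (8*z) dx ∧ dy + (6*x + z) dx ∧ dz + (-4*x + 2*z) dy ∧ dz.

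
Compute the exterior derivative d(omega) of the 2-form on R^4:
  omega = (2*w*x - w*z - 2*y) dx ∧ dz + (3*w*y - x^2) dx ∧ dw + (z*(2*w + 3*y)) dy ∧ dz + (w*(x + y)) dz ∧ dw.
d(omega) = (2) dx ∧ dy ∧ dz + (w + 2*x - z) dx ∧ dz ∧ dw + (-3*w) dx ∧ dy ∧ dw + (w + 2*z) dy ∧ dz ∧ dw

For a 2-form omega = sum_{i<j} g_{ij} dx_i ∧ dx_j, the exterior derivative is
  d(omega) = sum_{i<j} d(g_{ij}) ∧ dx_i ∧ dx_j = sum_{i<j, k} (∂g_{ij}/∂x_k) dx_k ∧ dx_i ∧ dx_j.
Expand each term, using dx_k ∧ dx_i ∧ dx_j = sgn(permutation) dx_{(a)} ∧ dx_{(b)} ∧ dx_{(c)} with (a < b < c) sorted:
  d(2*w*x - w*z - 2*y) includes (∂/∂y)(2*w*x - w*z - 2*y) dy = (-2) dy, which multiplied by dx ∧ dz gives (2) dx ∧ dy ∧ dz
  d(2*w*x - w*z - 2*y) includes (∂/∂w)(2*w*x - w*z - 2*y) dw = (2*x - z) dw, which multiplied by dx ∧ dz gives (2*x - z) dx ∧ dz ∧ dw
  d(3*w*y - x^2) includes (∂/∂y)(3*w*y - x^2) dy = (3*w) dy, which multiplied by dx ∧ dw gives (-3*w) dx ∧ dy ∧ dw
  d(z*(2*w + 3*y)) includes (∂/∂w)(z*(2*w + 3*y)) dw = (2*z) dw, which multiplied by dy ∧ dz gives (2*z) dy ∧ dz ∧ dw
  d(w*(x + y)) includes (∂/∂x)(w*(x + y)) dx = (w) dx, which multiplied by dz ∧ dw gives (w) dx ∧ dz ∧ dw
  d(w*(x + y)) includes (∂/∂y)(w*(x + y)) dy = (w) dy, which multiplied by dz ∧ dw gives (w) dy ∧ dz ∧ dw
Collecting like 3-forms: d(omega) = (2) dx ∧ dy ∧ dz + (w + 2*x - z) dx ∧ dz ∧ dw + (-3*w) dx ∧ dy ∧ dw + (w + 2*z) dy ∧ dz ∧ dw.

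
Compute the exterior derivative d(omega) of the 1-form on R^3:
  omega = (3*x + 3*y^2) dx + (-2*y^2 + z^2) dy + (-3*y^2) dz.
d(omega) = (-6*y) dx ∧ dy + (-6*y - 2*z) dy ∧ dz

For a 1-form omega = sum_i f_i dx_i, the exterior derivative is
  d(omega) = sum_{i < j} (∂f_j/∂x_i - ∂f_i/∂x_j) dx_i ∧ dx_j.
  coefficient of dx ∧ dy: ∂f_2/∂x - ∂f_1/∂y = ∂(-2*y^2 + z^2)/∂x - ∂(3*x + 3*y^2)/∂y = -6*y
  coefficient of dy ∧ dz: ∂f_3/∂y - ∂f_2/∂z = ∂(-3*y^2)/∂y - ∂(-2*y^2 + z^2)/∂z = -6*y - 2*z
Assembling: d(omega) = (-6*y) dx ∧ dy + (-6*y - 2*z) dy ∧ dz.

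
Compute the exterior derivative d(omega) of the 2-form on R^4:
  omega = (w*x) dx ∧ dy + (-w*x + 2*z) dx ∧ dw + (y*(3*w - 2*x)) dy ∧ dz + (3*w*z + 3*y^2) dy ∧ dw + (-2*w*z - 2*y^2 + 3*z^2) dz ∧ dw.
d(omega) = (x) dx ∧ dy ∧ dw + (-2) dx ∧ dz ∧ dw + (-2*y) dx ∧ dy ∧ dz + (-3*w - y) dy ∧ dz ∧ dw

For a 2-form omega = sum_{i<j} g_{ij} dx_i ∧ dx_j, the exterior derivative is
  d(omega) = sum_{i<j} d(g_{ij}) ∧ dx_i ∧ dx_j = sum_{i<j, k} (∂g_{ij}/∂x_k) dx_k ∧ dx_i ∧ dx_j.
Expand each term, using dx_k ∧ dx_i ∧ dx_j = sgn(permutation) dx_{(a)} ∧ dx_{(b)} ∧ dx_{(c)} with (a < b < c) sorted:
  d(w*x) includes (∂/∂w)(w*x) dw = (x) dw, which multiplied by dx ∧ dy gives (x) dx ∧ dy ∧ dw
  d(-w*x + 2*z) includes (∂/∂z)(-w*x + 2*z) dz = (2) dz, which multiplied by dx ∧ dw gives (-2) dx ∧ dz ∧ dw
  d(y*(3*w - 2*x)) includes (∂/∂x)(y*(3*w - 2*x)) dx = (-2*y) dx, which multiplied by dy ∧ dz gives (-2*y) dx ∧ dy ∧ dz
  d(y*(3*w - 2*x)) includes (∂/∂w)(y*(3*w - 2*x)) dw = (3*y) dw, which multiplied by dy ∧ dz gives (3*y) dy ∧ dz ∧ dw
  d(3*w*z + 3*y^2) includes (∂/∂z)(3*w*z + 3*y^2) dz = (3*w) dz, which multiplied by dy ∧ dw gives (-3*w) dy ∧ dz ∧ dw
  d(-2*w*z - 2*y^2 + 3*z^2) includes (∂/∂y)(-2*w*z - 2*y^2 + 3*z^2) dy = (-4*y) dy, which multiplied by dz ∧ dw gives (-4*y) dy ∧ dz ∧ dw
Collecting like 3-forms: d(omega) = (x) dx ∧ dy ∧ dw + (-2) dx ∧ dz ∧ dw + (-2*y) dx ∧ dy ∧ dz + (-3*w - y) dy ∧ dz ∧ dw.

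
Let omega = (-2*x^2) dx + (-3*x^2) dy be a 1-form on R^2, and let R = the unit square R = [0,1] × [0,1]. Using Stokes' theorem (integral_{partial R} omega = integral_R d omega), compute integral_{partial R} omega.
integral_(partial R) omega = -3

Stokes: integral_partial_R omega = integral_R d omega with d omega = (∂Q/∂x - ∂P/∂y) dx ∧ dy.
  ∂Q/∂x = -6*x
  ∂P/∂y = 0
  integrand = ∂Q/∂x - ∂P/∂y = -6*x.
Integrating over R: integral_0^1 integral_0^1 (-6*x) dx dy = -3.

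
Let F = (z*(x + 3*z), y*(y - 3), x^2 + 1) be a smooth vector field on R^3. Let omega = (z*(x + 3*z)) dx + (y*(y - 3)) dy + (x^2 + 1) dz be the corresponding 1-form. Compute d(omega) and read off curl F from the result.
d(omega) = (0) dy ∧ dz + (-x + 6*z) dz ∧ dx + (0) dx ∧ dy; curl F = (0, -x + 6*z, 0)

d omega = sum_{i<j} (∂f_j/∂x_i - ∂f_i/∂x_j) dx_i ∧ dx_j. Under the identification (dy ∧ dz, dz ∧ dx, dx ∧ dy) ↔ (e_x, e_y, e_z), the coefficients are exactly the components of curl F. Compute:
  ∂R/∂y - ∂Q/∂z = (0) - (0) = 0
  ∂P/∂z - ∂R/∂x = (x + 6*z) - (2*x) = -x + 6*z
  ∂Q/∂x - ∂P/∂y = (0) - (0) = 0.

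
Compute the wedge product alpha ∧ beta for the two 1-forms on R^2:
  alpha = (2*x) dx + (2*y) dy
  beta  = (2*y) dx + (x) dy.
alpha ∧ beta = (2*x^2 - 4*y^2) dx ∧ dy

Distribute the wedge, using dx_i ∧ dx_j = -dx_j ∧ dx_i and dx_i ∧ dx_i = 0. For each pair (i, j) with i < j, the coefficient of dx_i ∧ dx_j in alpha ∧ beta is (alpha_i * beta_j - alpha_j * beta_i). Collecting: alpha ∧ beta = (2*x^2 - 4*y^2) dx ∧ dy.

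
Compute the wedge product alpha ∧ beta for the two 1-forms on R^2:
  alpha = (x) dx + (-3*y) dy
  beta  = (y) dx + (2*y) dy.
alpha ∧ beta = (y*(2*x + 3*y)) dx ∧ dy

Distribute the wedge, using dx_i ∧ dx_j = -dx_j ∧ dx_i and dx_i ∧ dx_i = 0. For each pair (i, j) with i < j, the coefficient of dx_i ∧ dx_j in alpha ∧ beta is (alpha_i * beta_j - alpha_j * beta_i). Collecting: alpha ∧ beta = (y*(2*x + 3*y)) dx ∧ dy.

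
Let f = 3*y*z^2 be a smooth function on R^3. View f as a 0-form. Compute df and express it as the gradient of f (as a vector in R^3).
df = (0) dx + (3*z^2) dy + (6*y*z) dz; grad f = (0, 3*z^2, 6*y*z)

For a 0-form f, d f = (∂f/∂x) dx + (∂f/∂y) dy + (∂f/∂z) dz. The components of the vector representation are exactly the entries of grad f in Cartesian coordinates:
  ∂f/∂x = 0
  ∂f/∂y = 3*z^2
  ∂f/∂z = 6*y*z.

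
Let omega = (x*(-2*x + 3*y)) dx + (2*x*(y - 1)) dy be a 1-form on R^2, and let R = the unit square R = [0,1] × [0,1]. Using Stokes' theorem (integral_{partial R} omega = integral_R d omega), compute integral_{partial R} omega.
integral_(partial R) omega = -5/2

Stokes: integral_partial_R omega = integral_R d omega with d omega = (∂Q/∂x - ∂P/∂y) dx ∧ dy.
  ∂Q/∂x = 2*y - 2
  ∂P/∂y = 3*x
  integrand = ∂Q/∂x - ∂P/∂y = -3*x + 2*y - 2.
Integrating over R: integral_0^1 integral_0^1 (-3*x + 2*y - 2) dx dy = -5/2.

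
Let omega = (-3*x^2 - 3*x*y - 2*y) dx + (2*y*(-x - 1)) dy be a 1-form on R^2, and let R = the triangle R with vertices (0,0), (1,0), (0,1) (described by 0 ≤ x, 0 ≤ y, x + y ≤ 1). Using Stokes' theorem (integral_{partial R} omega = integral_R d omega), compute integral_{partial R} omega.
integral_(partial R) omega = 7/6

Stokes: integral_partial_R omega = integral_R d omega with d omega = (∂Q/∂x - ∂P/∂y) dx ∧ dy.
  ∂Q/∂x = -2*y
  ∂P/∂y = -3*x - 2
  integrand = ∂Q/∂x - ∂P/∂y = 3*x - 2*y + 2.
Integrating over R: integral_0^1 integral_0^{1-x} (3*x - 2*y + 2) dy dx = 7/6.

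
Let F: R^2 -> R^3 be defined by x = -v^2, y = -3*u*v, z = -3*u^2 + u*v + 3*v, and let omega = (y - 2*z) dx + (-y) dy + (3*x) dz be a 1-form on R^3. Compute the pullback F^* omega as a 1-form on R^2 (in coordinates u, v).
F^* omega = (3*v^2*(3*u - v)) du + (v*(-21*u^2 + 7*u*v + 3*v)) dv

Using F^*(f dg) = (f ∘ F) d(g ∘ F), substitute each coordinate x_i by F_i(u, v) in f_i, and replace dx_i by d F_i = (∂F_i/∂u) du + (∂F_i/∂v) dv.
  For the x component: f_1(F) = 6*u^2 - 5*u*v - 6*v; d F_1 = (0) du + (-2*v) dv
  For the y component: f_2(F) = 3*u*v; d F_2 = (-3*v) du + (-3*u) dv
  For the z component: f_3(F) = -3*v^2; d F_3 = (-6*u + v) du + (u + 3) dv
Combining and collecting du, dv coefficients:
  coeff of du: 3*v^2*(3*u - v)
  coeff of dv: v*(-21*u^2 + 7*u*v + 3*v)
F^* omega = (3*v^2*(3*u - v)) du + (v*(-21*u^2 + 7*u*v + 3*v)) dv.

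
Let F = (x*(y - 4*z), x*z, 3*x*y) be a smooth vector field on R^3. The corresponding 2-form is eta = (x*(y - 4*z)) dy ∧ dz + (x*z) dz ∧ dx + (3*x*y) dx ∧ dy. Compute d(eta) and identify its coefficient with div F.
d(eta) = (y - 4*z) dx ∧ dy ∧ dz; div F = y - 4*z

For a 2-form in R^3 of the form above, applying d gives a 3-form with coefficient ∂P/∂x + ∂Q/∂y + ∂R/∂z:
  ∂P/∂x = y - 4*z
  ∂Q/∂y = 0
  ∂R/∂z = 0
Sum = y - 4*z, which is exactly div F.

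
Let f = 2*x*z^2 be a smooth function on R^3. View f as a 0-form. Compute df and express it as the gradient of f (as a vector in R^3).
df = (2*z^2) dx + (0) dy + (4*x*z) dz; grad f = (2*z^2, 0, 4*x*z)

For a 0-form f, d f = (∂f/∂x) dx + (∂f/∂y) dy + (∂f/∂z) dz. The components of the vector representation are exactly the entries of grad f in Cartesian coordinates:
  ∂f/∂x = 2*z^2
  ∂f/∂y = 0
  ∂f/∂z = 4*x*z.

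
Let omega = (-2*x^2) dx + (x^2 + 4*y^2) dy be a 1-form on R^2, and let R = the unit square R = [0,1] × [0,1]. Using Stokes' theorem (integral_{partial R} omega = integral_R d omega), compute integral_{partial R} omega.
integral_(partial R) omega = 1

Stokes: integral_partial_R omega = integral_R d omega with d omega = (∂Q/∂x - ∂P/∂y) dx ∧ dy.
  ∂Q/∂x = 2*x
  ∂P/∂y = 0
  integrand = ∂Q/∂x - ∂P/∂y = 2*x.
Integrating over R: integral_0^1 integral_0^1 (2*x) dx dy = 1.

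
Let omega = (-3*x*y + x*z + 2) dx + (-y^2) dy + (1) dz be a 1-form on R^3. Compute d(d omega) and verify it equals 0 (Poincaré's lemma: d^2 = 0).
d(d omega) = 0

Step 1: d omega = sum_{i<j} (∂f_j/∂x_i - ∂f_i/∂x_j) dx_i ∧ dx_j:
  coeff of dx ∧ dy: 3*x
  coeff of dx ∧ dz: -x
  coeff of dy ∧ dz: 0
Step 2: Apply d again to each 2-form coefficient. The only possible 3-form in R^3 is dx ∧ dy ∧ dz, with coefficient
  ∂(coeff of dy∧dz)/∂x - ∂(coeff of dx∧dz)/∂y + ∂(coeff of dx∧dy)/∂z
  = ∂/∂x (0) - ∂/∂y (-x) + ∂/∂z (3*x).
Each of these terms simplifies to sums of mixed partials that cancel in pairs. The result is 0 (by equality of mixed partials for smooth functions — Schwarz / Clairaut).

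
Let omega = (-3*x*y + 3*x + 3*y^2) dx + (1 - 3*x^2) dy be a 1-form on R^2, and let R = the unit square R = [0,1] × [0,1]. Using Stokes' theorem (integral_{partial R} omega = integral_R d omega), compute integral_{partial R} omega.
integral_(partial R) omega = -9/2

Stokes: integral_partial_R omega = integral_R d omega with d omega = (∂Q/∂x - ∂P/∂y) dx ∧ dy.
  ∂Q/∂x = -6*x
  ∂P/∂y = -3*x + 6*y
  integrand = ∂Q/∂x - ∂P/∂y = -3*x - 6*y.
Integrating over R: integral_0^1 integral_0^1 (-3*x - 6*y) dx dy = -9/2.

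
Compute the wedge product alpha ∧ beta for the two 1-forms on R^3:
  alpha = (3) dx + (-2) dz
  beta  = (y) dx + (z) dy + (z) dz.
alpha ∧ beta = (3*z) dx ∧ dy + (2*y + 3*z) dx ∧ dz + (2*z) dy ∧ dz

Distribute the wedge, using dx_i ∧ dx_j = -dx_j ∧ dx_i and dx_i ∧ dx_i = 0. For each pair (i, j) with i < j, the coefficient of dx_i ∧ dx_j in alpha ∧ beta is (alpha_i * beta_j - alpha_j * beta_i). Collecting: alpha ∧ beta = (3*z) dx ∧ dy + (2*y + 3*z) dx ∧ dz + (2*z) dy ∧ dz.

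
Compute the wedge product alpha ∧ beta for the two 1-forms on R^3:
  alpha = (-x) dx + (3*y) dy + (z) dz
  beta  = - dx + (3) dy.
alpha ∧ beta = (-3*x + 3*y) dx ∧ dy + (z) dx ∧ dz + (-3*z) dy ∧ dz

Distribute the wedge, using dx_i ∧ dx_j = -dx_j ∧ dx_i and dx_i ∧ dx_i = 0. For each pair (i, j) with i < j, the coefficient of dx_i ∧ dx_j in alpha ∧ beta is (alpha_i * beta_j - alpha_j * beta_i). Collecting: alpha ∧ beta = (-3*x + 3*y) dx ∧ dy + (z) dx ∧ dz + (-3*z) dy ∧ dz.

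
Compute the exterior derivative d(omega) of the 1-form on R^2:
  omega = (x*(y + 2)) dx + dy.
d(omega) = (-x) dx ∧ dy

For a 1-form omega = sum_i f_i dx_i, the exterior derivative is
  d(omega) = sum_{i < j} (∂f_j/∂x_i - ∂f_i/∂x_j) dx_i ∧ dx_j.
  coefficient of dx ∧ dy: ∂f_2/∂x - ∂f_1/∂y = ∂(1)/∂x - ∂(x*(y + 2))/∂y = -x
Assembling: d(omega) = (-x) dx ∧ dy.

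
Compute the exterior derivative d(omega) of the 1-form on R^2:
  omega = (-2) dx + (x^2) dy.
d(omega) = (2*x) dx ∧ dy

For a 1-form omega = sum_i f_i dx_i, the exterior derivative is
  d(omega) = sum_{i < j} (∂f_j/∂x_i - ∂f_i/∂x_j) dx_i ∧ dx_j.
  coefficient of dx ∧ dy: ∂f_2/∂x - ∂f_1/∂y = ∂(x^2)/∂x - ∂(-2)/∂y = 2*x
Assembling: d(omega) = (2*x) dx ∧ dy.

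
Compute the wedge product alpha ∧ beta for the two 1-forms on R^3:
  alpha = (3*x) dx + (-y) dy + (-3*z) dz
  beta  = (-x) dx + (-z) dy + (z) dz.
alpha ∧ beta = (-x*(y + 3*z)) dx ∧ dy + (-z*(y + 3*z)) dy ∧ dz

Distribute the wedge, using dx_i ∧ dx_j = -dx_j ∧ dx_i and dx_i ∧ dx_i = 0. For each pair (i, j) with i < j, the coefficient of dx_i ∧ dx_j in alpha ∧ beta is (alpha_i * beta_j - alpha_j * beta_i). Collecting: alpha ∧ beta = (-x*(y + 3*z)) dx ∧ dy + (-z*(y + 3*z)) dy ∧ dz.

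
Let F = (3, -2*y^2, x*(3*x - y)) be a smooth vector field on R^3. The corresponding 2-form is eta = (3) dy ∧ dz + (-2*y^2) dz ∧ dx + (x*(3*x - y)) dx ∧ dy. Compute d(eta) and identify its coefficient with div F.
d(eta) = (-4*y) dx ∧ dy ∧ dz; div F = -4*y

For a 2-form in R^3 of the form above, applying d gives a 3-form with coefficient ∂P/∂x + ∂Q/∂y + ∂R/∂z:
  ∂P/∂x = 0
  ∂Q/∂y = -4*y
  ∂R/∂z = 0
Sum = -4*y, which is exactly div F.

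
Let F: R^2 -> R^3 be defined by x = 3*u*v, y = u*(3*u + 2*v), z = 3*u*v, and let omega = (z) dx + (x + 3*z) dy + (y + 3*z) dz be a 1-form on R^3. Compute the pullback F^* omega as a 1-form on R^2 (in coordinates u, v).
F^* omega = (3*u*v*(27*u + 22*v)) du + (u^2*(9*u + 66*v)) dv

Using F^*(f dg) = (f ∘ F) d(g ∘ F), substitute each coordinate x_i by F_i(u, v) in f_i, and replace dx_i by d F_i = (∂F_i/∂u) du + (∂F_i/∂v) dv.
  For the x component: f_1(F) = 3*u*v; d F_1 = (3*v) du + (3*u) dv
  For the y component: f_2(F) = 12*u*v; d F_2 = (6*u + 2*v) du + (2*u) dv
  For the z component: f_3(F) = u*(3*u + 11*v); d F_3 = (3*v) du + (3*u) dv
Combining and collecting du, dv coefficients:
  coeff of du: 3*u*v*(27*u + 22*v)
  coeff of dv: u^2*(9*u + 66*v)
F^* omega = (3*u*v*(27*u + 22*v)) du + (u^2*(9*u + 66*v)) dv.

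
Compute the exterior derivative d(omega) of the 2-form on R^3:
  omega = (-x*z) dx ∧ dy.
d(omega) = (-x) dx ∧ dy ∧ dz

For a 2-form omega = sum_{i<j} g_{ij} dx_i ∧ dx_j, the exterior derivative is
  d(omega) = sum_{i<j} d(g_{ij}) ∧ dx_i ∧ dx_j = sum_{i<j, k} (∂g_{ij}/∂x_k) dx_k ∧ dx_i ∧ dx_j.
Expand each term, using dx_k ∧ dx_i ∧ dx_j = sgn(permutation) dx_{(a)} ∧ dx_{(b)} ∧ dx_{(c)} with (a < b < c) sorted:
  d(-x*z) includes (∂/∂z)(-x*z) dz = (-x) dz, which multiplied by dx ∧ dy gives (-x) dx ∧ dy ∧ dz
Collecting like 3-forms: d(omega) = (-x) dx ∧ dy ∧ dz.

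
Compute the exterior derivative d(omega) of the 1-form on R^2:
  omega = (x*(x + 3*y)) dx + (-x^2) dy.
d(omega) = (-5*x) dx ∧ dy

For a 1-form omega = sum_i f_i dx_i, the exterior derivative is
  d(omega) = sum_{i < j} (∂f_j/∂x_i - ∂f_i/∂x_j) dx_i ∧ dx_j.
  coefficient of dx ∧ dy: ∂f_2/∂x - ∂f_1/∂y = ∂(-x^2)/∂x - ∂(x*(x + 3*y))/∂y = -5*x
Assembling: d(omega) = (-5*x) dx ∧ dy.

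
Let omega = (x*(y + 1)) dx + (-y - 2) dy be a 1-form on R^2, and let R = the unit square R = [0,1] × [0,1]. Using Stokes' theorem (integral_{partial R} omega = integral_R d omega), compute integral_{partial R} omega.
integral_(partial R) omega = -1/2

Stokes: integral_partial_R omega = integral_R d omega with d omega = (∂Q/∂x - ∂P/∂y) dx ∧ dy.
  ∂Q/∂x = 0
  ∂P/∂y = x
  integrand = ∂Q/∂x - ∂P/∂y = -x.
Integrating over R: integral_0^1 integral_0^1 (-x) dx dy = -1/2.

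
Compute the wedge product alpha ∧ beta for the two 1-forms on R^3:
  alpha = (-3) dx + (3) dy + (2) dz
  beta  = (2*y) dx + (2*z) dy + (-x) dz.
alpha ∧ beta = (-6*y - 6*z) dx ∧ dy + (3*x - 4*y) dx ∧ dz + (-3*x - 4*z) dy ∧ dz

Distribute the wedge, using dx_i ∧ dx_j = -dx_j ∧ dx_i and dx_i ∧ dx_i = 0. For each pair (i, j) with i < j, the coefficient of dx_i ∧ dx_j in alpha ∧ beta is (alpha_i * beta_j - alpha_j * beta_i). Collecting: alpha ∧ beta = (-6*y - 6*z) dx ∧ dy + (3*x - 4*y) dx ∧ dz + (-3*x - 4*z) dy ∧ dz.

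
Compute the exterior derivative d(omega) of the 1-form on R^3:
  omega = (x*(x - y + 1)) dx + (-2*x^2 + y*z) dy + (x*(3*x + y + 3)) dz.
d(omega) = (-3*x) dx ∧ dy + (6*x + y + 3) dx ∧ dz + (x - y) dy ∧ dz

For a 1-form omega = sum_i f_i dx_i, the exterior derivative is
  d(omega) = sum_{i < j} (∂f_j/∂x_i - ∂f_i/∂x_j) dx_i ∧ dx_j.
  coefficient of dx ∧ dy: ∂f_2/∂x - ∂f_1/∂y = ∂(-2*x^2 + y*z)/∂x - ∂(x*(x - y + 1))/∂y = -3*x
  coefficient of dx ∧ dz: ∂f_3/∂x - ∂f_1/∂z = ∂(x*(3*x + y + 3))/∂x - ∂(x*(x - y + 1))/∂z = 6*x + y + 3
  coefficient of dy ∧ dz: ∂f_3/∂y - ∂f_2/∂z = ∂(x*(3*x + y + 3))/∂y - ∂(-2*x^2 + y*z)/∂z = x - y
Assembling: d(omega) = (-3*x) dx ∧ dy + (6*x + y + 3) dx ∧ dz + (x - y) dy ∧ dz.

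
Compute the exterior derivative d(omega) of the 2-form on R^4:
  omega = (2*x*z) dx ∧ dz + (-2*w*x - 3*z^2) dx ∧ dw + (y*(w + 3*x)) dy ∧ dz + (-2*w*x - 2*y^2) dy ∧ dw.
d(omega) = (6*z) dx ∧ dz ∧ dw + (3*y) dx ∧ dy ∧ dz + (y) dy ∧ dz ∧ dw + (-2*w) dx ∧ dy ∧ dw

For a 2-form omega = sum_{i<j} g_{ij} dx_i ∧ dx_j, the exterior derivative is
  d(omega) = sum_{i<j} d(g_{ij}) ∧ dx_i ∧ dx_j = sum_{i<j, k} (∂g_{ij}/∂x_k) dx_k ∧ dx_i ∧ dx_j.
Expand each term, using dx_k ∧ dx_i ∧ dx_j = sgn(permutation) dx_{(a)} ∧ dx_{(b)} ∧ dx_{(c)} with (a < b < c) sorted:
  d(-2*w*x - 3*z^2) includes (∂/∂z)(-2*w*x - 3*z^2) dz = (-6*z) dz, which multiplied by dx ∧ dw gives (6*z) dx ∧ dz ∧ dw
  d(y*(w + 3*x)) includes (∂/∂x)(y*(w + 3*x)) dx = (3*y) dx, which multiplied by dy ∧ dz gives (3*y) dx ∧ dy ∧ dz
  d(y*(w + 3*x)) includes (∂/∂w)(y*(w + 3*x)) dw = (y) dw, which multiplied by dy ∧ dz gives (y) dy ∧ dz ∧ dw
  d(-2*w*x - 2*y^2) includes (∂/∂x)(-2*w*x - 2*y^2) dx = (-2*w) dx, which multiplied by dy ∧ dw gives (-2*w) dx ∧ dy ∧ dw
Collecting like 3-forms: d(omega) = (6*z) dx ∧ dz ∧ dw + (3*y) dx ∧ dy ∧ dz + (y) dy ∧ dz ∧ dw + (-2*w) dx ∧ dy ∧ dw.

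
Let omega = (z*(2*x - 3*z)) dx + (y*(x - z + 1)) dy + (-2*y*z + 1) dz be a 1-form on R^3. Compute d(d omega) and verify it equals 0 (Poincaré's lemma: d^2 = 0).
d(d omega) = 0

Step 1: d omega = sum_{i<j} (∂f_j/∂x_i - ∂f_i/∂x_j) dx_i ∧ dx_j:
  coeff of dx ∧ dy: y
  coeff of dx ∧ dz: -2*x + 6*z
  coeff of dy ∧ dz: y - 2*z
Step 2: Apply d again to each 2-form coefficient. The only possible 3-form in R^3 is dx ∧ dy ∧ dz, with coefficient
  ∂(coeff of dy∧dz)/∂x - ∂(coeff of dx∧dz)/∂y + ∂(coeff of dx∧dy)/∂z
  = ∂/∂x (y - 2*z) - ∂/∂y (-2*x + 6*z) + ∂/∂z (y).
Each of these terms simplifies to sums of mixed partials that cancel in pairs. The result is 0 (by equality of mixed partials for smooth functions — Schwarz / Clairaut).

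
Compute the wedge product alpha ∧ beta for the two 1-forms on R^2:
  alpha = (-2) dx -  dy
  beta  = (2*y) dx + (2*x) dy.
alpha ∧ beta = (-4*x + 2*y) dx ∧ dy

Distribute the wedge, using dx_i ∧ dx_j = -dx_j ∧ dx_i and dx_i ∧ dx_i = 0. For each pair (i, j) with i < j, the coefficient of dx_i ∧ dx_j in alpha ∧ beta is (alpha_i * beta_j - alpha_j * beta_i). Collecting: alpha ∧ beta = (-4*x + 2*y) dx ∧ dy.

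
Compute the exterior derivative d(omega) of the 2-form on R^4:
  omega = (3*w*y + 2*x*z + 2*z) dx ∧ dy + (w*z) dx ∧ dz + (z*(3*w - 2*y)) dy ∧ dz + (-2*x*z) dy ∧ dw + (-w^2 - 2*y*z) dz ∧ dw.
d(omega) = (2*x + 2) dx ∧ dy ∧ dz + (3*y - 2*z) dx ∧ dy ∧ dw + (z) dx ∧ dz ∧ dw + (2*x + z) dy ∧ dz ∧ dw

For a 2-form omega = sum_{i<j} g_{ij} dx_i ∧ dx_j, the exterior derivative is
  d(omega) = sum_{i<j} d(g_{ij}) ∧ dx_i ∧ dx_j = sum_{i<j, k} (∂g_{ij}/∂x_k) dx_k ∧ dx_i ∧ dx_j.
Expand each term, using dx_k ∧ dx_i ∧ dx_j = sgn(permutation) dx_{(a)} ∧ dx_{(b)} ∧ dx_{(c)} with (a < b < c) sorted:
  d(3*w*y + 2*x*z + 2*z) includes (∂/∂z)(3*w*y + 2*x*z + 2*z) dz = (2*x + 2) dz, which multiplied by dx ∧ dy gives (2*x + 2) dx ∧ dy ∧ dz
  d(3*w*y + 2*x*z + 2*z) includes (∂/∂w)(3*w*y + 2*x*z + 2*z) dw = (3*y) dw, which multiplied by dx ∧ dy gives (3*y) dx ∧ dy ∧ dw
  d(w*z) includes (∂/∂w)(w*z) dw = (z) dw, which multiplied by dx ∧ dz gives (z) dx ∧ dz ∧ dw
  d(z*(3*w - 2*y)) includes (∂/∂w)(z*(3*w - 2*y)) dw = (3*z) dw, which multiplied by dy ∧ dz gives (3*z) dy ∧ dz ∧ dw
  d(-2*x*z) includes (∂/∂x)(-2*x*z) dx = (-2*z) dx, which multiplied by dy ∧ dw gives (-2*z) dx ∧ dy ∧ dw
  d(-2*x*z) includes (∂/∂z)(-2*x*z) dz = (-2*x) dz, which multiplied by dy ∧ dw gives (2*x) dy ∧ dz ∧ dw
  d(-w^2 - 2*y*z) includes (∂/∂y)(-w^2 - 2*y*z) dy = (-2*z) dy, which multiplied by dz ∧ dw gives (-2*z) dy ∧ dz ∧ dw
Collecting like 3-forms: d(omega) = (2*x + 2) dx ∧ dy ∧ dz + (3*y - 2*z) dx ∧ dy ∧ dw + (z) dx ∧ dz ∧ dw + (2*x + z) dy ∧ dz ∧ dw.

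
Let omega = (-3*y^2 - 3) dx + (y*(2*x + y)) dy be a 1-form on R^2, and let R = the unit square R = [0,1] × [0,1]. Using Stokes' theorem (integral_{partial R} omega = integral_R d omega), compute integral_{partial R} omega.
integral_(partial R) omega = 4

Stokes: integral_partial_R omega = integral_R d omega with d omega = (∂Q/∂x - ∂P/∂y) dx ∧ dy.
  ∂Q/∂x = 2*y
  ∂P/∂y = -6*y
  integrand = ∂Q/∂x - ∂P/∂y = 8*y.
Integrating over R: integral_0^1 integral_0^1 (8*y) dx dy = 4.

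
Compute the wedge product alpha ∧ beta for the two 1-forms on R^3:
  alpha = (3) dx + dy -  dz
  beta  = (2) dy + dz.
alpha ∧ beta = (6) dx ∧ dy + (3) dx ∧ dz + (3) dy ∧ dz

Distribute the wedge, using dx_i ∧ dx_j = -dx_j ∧ dx_i and dx_i ∧ dx_i = 0. For each pair (i, j) with i < j, the coefficient of dx_i ∧ dx_j in alpha ∧ beta is (alpha_i * beta_j - alpha_j * beta_i). Collecting: alpha ∧ beta = (6) dx ∧ dy + (3) dx ∧ dz + (3) dy ∧ dz.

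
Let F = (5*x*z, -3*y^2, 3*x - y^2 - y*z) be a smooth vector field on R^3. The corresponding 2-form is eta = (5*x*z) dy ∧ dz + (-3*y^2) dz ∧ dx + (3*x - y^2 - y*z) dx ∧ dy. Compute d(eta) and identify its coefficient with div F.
d(eta) = (-7*y + 5*z) dx ∧ dy ∧ dz; div F = -7*y + 5*z

For a 2-form in R^3 of the form above, applying d gives a 3-form with coefficient ∂P/∂x + ∂Q/∂y + ∂R/∂z:
  ∂P/∂x = 5*z
  ∂Q/∂y = -6*y
  ∂R/∂z = -y
Sum = -7*y + 5*z, which is exactly div F.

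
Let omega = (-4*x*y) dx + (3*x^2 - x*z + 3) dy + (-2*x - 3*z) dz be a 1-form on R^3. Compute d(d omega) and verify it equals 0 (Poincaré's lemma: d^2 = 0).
d(d omega) = 0

Step 1: d omega = sum_{i<j} (∂f_j/∂x_i - ∂f_i/∂x_j) dx_i ∧ dx_j:
  coeff of dx ∧ dy: 10*x - z
  coeff of dx ∧ dz: -2
  coeff of dy ∧ dz: x
Step 2: Apply d again to each 2-form coefficient. The only possible 3-form in R^3 is dx ∧ dy ∧ dz, with coefficient
  ∂(coeff of dy∧dz)/∂x - ∂(coeff of dx∧dz)/∂y + ∂(coeff of dx∧dy)/∂z
  = ∂/∂x (x) - ∂/∂y (-2) + ∂/∂z (10*x - z).
Each of these terms simplifies to sums of mixed partials that cancel in pairs. The result is 0 (by equality of mixed partials for smooth functions — Schwarz / Clairaut).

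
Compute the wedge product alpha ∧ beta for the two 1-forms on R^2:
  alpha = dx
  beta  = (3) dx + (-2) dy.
alpha ∧ beta = (-2) dx ∧ dy

Distribute the wedge, using dx_i ∧ dx_j = -dx_j ∧ dx_i and dx_i ∧ dx_i = 0. For each pair (i, j) with i < j, the coefficient of dx_i ∧ dx_j in alpha ∧ beta is (alpha_i * beta_j - alpha_j * beta_i). Collecting: alpha ∧ beta = (-2) dx ∧ dy.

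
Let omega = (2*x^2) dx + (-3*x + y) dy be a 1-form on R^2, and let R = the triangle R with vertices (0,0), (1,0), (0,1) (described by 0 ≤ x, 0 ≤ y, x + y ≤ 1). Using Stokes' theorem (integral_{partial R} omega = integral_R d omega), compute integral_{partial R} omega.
integral_(partial R) omega = -3/2

Stokes: integral_partial_R omega = integral_R d omega with d omega = (∂Q/∂x - ∂P/∂y) dx ∧ dy.
  ∂Q/∂x = -3
  ∂P/∂y = 0
  integrand = ∂Q/∂x - ∂P/∂y = -3.
Integrating over R: integral_0^1 integral_0^{1-x} (-3) dy dx = -3/2.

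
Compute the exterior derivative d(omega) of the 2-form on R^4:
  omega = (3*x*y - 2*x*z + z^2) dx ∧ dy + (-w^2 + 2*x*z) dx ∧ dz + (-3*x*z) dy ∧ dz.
d(omega) = (-2*x - z) dx ∧ dy ∧ dz + (-2*w) dx ∧ dz ∧ dw

For a 2-form omega = sum_{i<j} g_{ij} dx_i ∧ dx_j, the exterior derivative is
  d(omega) = sum_{i<j} d(g_{ij}) ∧ dx_i ∧ dx_j = sum_{i<j, k} (∂g_{ij}/∂x_k) dx_k ∧ dx_i ∧ dx_j.
Expand each term, using dx_k ∧ dx_i ∧ dx_j = sgn(permutation) dx_{(a)} ∧ dx_{(b)} ∧ dx_{(c)} with (a < b < c) sorted:
  d(3*x*y - 2*x*z + z^2) includes (∂/∂z)(3*x*y - 2*x*z + z^2) dz = (-2*x + 2*z) dz, which multiplied by dx ∧ dy gives (-2*x + 2*z) dx ∧ dy ∧ dz
  d(-w^2 + 2*x*z) includes (∂/∂w)(-w^2 + 2*x*z) dw = (-2*w) dw, which multiplied by dx ∧ dz gives (-2*w) dx ∧ dz ∧ dw
  d(-3*x*z) includes (∂/∂x)(-3*x*z) dx = (-3*z) dx, which multiplied by dy ∧ dz gives (-3*z) dx ∧ dy ∧ dz
Collecting like 3-forms: d(omega) = (-2*x - z) dx ∧ dy ∧ dz + (-2*w) dx ∧ dz ∧ dw.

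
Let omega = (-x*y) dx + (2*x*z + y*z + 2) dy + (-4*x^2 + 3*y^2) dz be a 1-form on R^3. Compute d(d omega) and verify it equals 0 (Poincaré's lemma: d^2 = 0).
d(d omega) = 0

Step 1: d omega = sum_{i<j} (∂f_j/∂x_i - ∂f_i/∂x_j) dx_i ∧ dx_j:
  coeff of dx ∧ dy: x + 2*z
  coeff of dx ∧ dz: -8*x
  coeff of dy ∧ dz: -2*x + 5*y
Step 2: Apply d again to each 2-form coefficient. The only possible 3-form in R^3 is dx ∧ dy ∧ dz, with coefficient
  ∂(coeff of dy∧dz)/∂x - ∂(coeff of dx∧dz)/∂y + ∂(coeff of dx∧dy)/∂z
  = ∂/∂x (-2*x + 5*y) - ∂/∂y (-8*x) + ∂/∂z (x + 2*z).
Each of these terms simplifies to sums of mixed partials that cancel in pairs. The result is 0 (by equality of mixed partials for smooth functions — Schwarz / Clairaut).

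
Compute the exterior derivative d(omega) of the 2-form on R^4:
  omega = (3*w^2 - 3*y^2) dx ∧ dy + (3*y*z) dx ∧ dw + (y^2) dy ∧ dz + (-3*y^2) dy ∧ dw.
d(omega) = (6*w - 3*z) dx ∧ dy ∧ dw + (-3*y) dx ∧ dz ∧ dw

For a 2-form omega = sum_{i<j} g_{ij} dx_i ∧ dx_j, the exterior derivative is
  d(omega) = sum_{i<j} d(g_{ij}) ∧ dx_i ∧ dx_j = sum_{i<j, k} (∂g_{ij}/∂x_k) dx_k ∧ dx_i ∧ dx_j.
Expand each term, using dx_k ∧ dx_i ∧ dx_j = sgn(permutation) dx_{(a)} ∧ dx_{(b)} ∧ dx_{(c)} with (a < b < c) sorted:
  d(3*w^2 - 3*y^2) includes (∂/∂w)(3*w^2 - 3*y^2) dw = (6*w) dw, which multiplied by dx ∧ dy gives (6*w) dx ∧ dy ∧ dw
  d(3*y*z) includes (∂/∂y)(3*y*z) dy = (3*z) dy, which multiplied by dx ∧ dw gives (-3*z) dx ∧ dy ∧ dw
  d(3*y*z) includes (∂/∂z)(3*y*z) dz = (3*y) dz, which multiplied by dx ∧ dw gives (-3*y) dx ∧ dz ∧ dw
Collecting like 3-forms: d(omega) = (6*w - 3*z) dx ∧ dy ∧ dw + (-3*y) dx ∧ dz ∧ dw.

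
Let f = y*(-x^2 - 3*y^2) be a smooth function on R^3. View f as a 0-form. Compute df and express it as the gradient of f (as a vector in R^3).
df = (-2*x*y) dx + (-x^2 - 9*y^2) dy + (0) dz; grad f = (-2*x*y, -x^2 - 9*y^2, 0)

For a 0-form f, d f = (∂f/∂x) dx + (∂f/∂y) dy + (∂f/∂z) dz. The components of the vector representation are exactly the entries of grad f in Cartesian coordinates:
  ∂f/∂x = -2*x*y
  ∂f/∂y = -x^2 - 9*y^2
  ∂f/∂z = 0.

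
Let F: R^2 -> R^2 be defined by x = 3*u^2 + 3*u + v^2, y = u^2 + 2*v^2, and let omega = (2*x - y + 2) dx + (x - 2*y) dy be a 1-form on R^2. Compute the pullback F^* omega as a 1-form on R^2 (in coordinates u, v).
F^* omega = (32*u^3 + 57*u^2 - 6*u*v^2 + 30*u + 6) du + (2*v*(7*u^2 + 12*u - 6*v^2 + 2)) dv

Using F^*(f dg) = (f ∘ F) d(g ∘ F), substitute each coordinate x_i by F_i(u, v) in f_i, and replace dx_i by d F_i = (∂F_i/∂u) du + (∂F_i/∂v) dv.
  For the x component: f_1(F) = 5*u^2 + 6*u + 2; d F_1 = (6*u + 3) du + (2*v) dv
  For the y component: f_2(F) = u^2 + 3*u - 3*v^2; d F_2 = (2*u) du + (4*v) dv
Combining and collecting du, dv coefficients:
  coeff of du: 32*u^3 + 57*u^2 - 6*u*v^2 + 30*u + 6
  coeff of dv: 2*v*(7*u^2 + 12*u - 6*v^2 + 2)
F^* omega = (32*u^3 + 57*u^2 - 6*u*v^2 + 30*u + 6) du + (2*v*(7*u^2 + 12*u - 6*v^2 + 2)) dv.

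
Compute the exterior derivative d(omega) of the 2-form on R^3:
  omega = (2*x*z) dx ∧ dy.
d(omega) = (2*x) dx ∧ dy ∧ dz

For a 2-form omega = sum_{i<j} g_{ij} dx_i ∧ dx_j, the exterior derivative is
  d(omega) = sum_{i<j} d(g_{ij}) ∧ dx_i ∧ dx_j = sum_{i<j, k} (∂g_{ij}/∂x_k) dx_k ∧ dx_i ∧ dx_j.
Expand each term, using dx_k ∧ dx_i ∧ dx_j = sgn(permutation) dx_{(a)} ∧ dx_{(b)} ∧ dx_{(c)} with (a < b < c) sorted:
  d(2*x*z) includes (∂/∂z)(2*x*z) dz = (2*x) dz, which multiplied by dx ∧ dy gives (2*x) dx ∧ dy ∧ dz
Collecting like 3-forms: d(omega) = (2*x) dx ∧ dy ∧ dz.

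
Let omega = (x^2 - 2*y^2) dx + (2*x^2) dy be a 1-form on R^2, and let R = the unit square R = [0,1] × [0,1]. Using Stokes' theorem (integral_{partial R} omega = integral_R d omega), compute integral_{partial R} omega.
integral_(partial R) omega = 4

Stokes: integral_partial_R omega = integral_R d omega with d omega = (∂Q/∂x - ∂P/∂y) dx ∧ dy.
  ∂Q/∂x = 4*x
  ∂P/∂y = -4*y
  integrand = ∂Q/∂x - ∂P/∂y = 4*x + 4*y.
Integrating over R: integral_0^1 integral_0^1 (4*x + 4*y) dx dy = 4.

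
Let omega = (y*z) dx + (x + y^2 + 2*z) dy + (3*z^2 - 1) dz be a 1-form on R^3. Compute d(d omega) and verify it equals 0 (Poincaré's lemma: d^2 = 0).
d(d omega) = 0

Step 1: d omega = sum_{i<j} (∂f_j/∂x_i - ∂f_i/∂x_j) dx_i ∧ dx_j:
  coeff of dx ∧ dy: 1 - z
  coeff of dx ∧ dz: -y
  coeff of dy ∧ dz: -2
Step 2: Apply d again to each 2-form coefficient. The only possible 3-form in R^3 is dx ∧ dy ∧ dz, with coefficient
  ∂(coeff of dy∧dz)/∂x - ∂(coeff of dx∧dz)/∂y + ∂(coeff of dx∧dy)/∂z
  = ∂/∂x (-2) - ∂/∂y (-y) + ∂/∂z (1 - z).
Each of these terms simplifies to sums of mixed partials that cancel in pairs. The result is 0 (by equality of mixed partials for smooth functions — Schwarz / Clairaut).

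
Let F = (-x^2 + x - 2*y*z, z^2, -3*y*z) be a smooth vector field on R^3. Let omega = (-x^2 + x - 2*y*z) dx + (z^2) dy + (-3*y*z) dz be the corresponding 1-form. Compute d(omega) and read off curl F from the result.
d(omega) = (-5*z) dy ∧ dz + (-2*y) dz ∧ dx + (2*z) dx ∧ dy; curl F = (-5*z, -2*y, 2*z)

d omega = sum_{i<j} (∂f_j/∂x_i - ∂f_i/∂x_j) dx_i ∧ dx_j. Under the identification (dy ∧ dz, dz ∧ dx, dx ∧ dy) ↔ (e_x, e_y, e_z), the coefficients are exactly the components of curl F. Compute:
  ∂R/∂y - ∂Q/∂z = (-3*z) - (2*z) = -5*z
  ∂P/∂z - ∂R/∂x = (-2*y) - (0) = -2*y
  ∂Q/∂x - ∂P/∂y = (0) - (-2*z) = 2*z.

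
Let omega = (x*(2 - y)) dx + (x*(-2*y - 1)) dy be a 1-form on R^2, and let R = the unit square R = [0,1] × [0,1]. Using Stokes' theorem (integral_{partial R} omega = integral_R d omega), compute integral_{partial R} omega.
integral_(partial R) omega = -3/2

Stokes: integral_partial_R omega = integral_R d omega with d omega = (∂Q/∂x - ∂P/∂y) dx ∧ dy.
  ∂Q/∂x = -2*y - 1
  ∂P/∂y = -x
  integrand = ∂Q/∂x - ∂P/∂y = x - 2*y - 1.
Integrating over R: integral_0^1 integral_0^1 (x - 2*y - 1) dx dy = -3/2.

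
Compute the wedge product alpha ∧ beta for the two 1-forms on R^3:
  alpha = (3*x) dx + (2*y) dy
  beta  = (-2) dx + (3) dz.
alpha ∧ beta = (9*x) dx ∧ dz + (4*y) dx ∧ dy + (6*y) dy ∧ dz

Distribute the wedge, using dx_i ∧ dx_j = -dx_j ∧ dx_i and dx_i ∧ dx_i = 0. For each pair (i, j) with i < j, the coefficient of dx_i ∧ dx_j in alpha ∧ beta is (alpha_i * beta_j - alpha_j * beta_i). Collecting: alpha ∧ beta = (9*x) dx ∧ dz + (4*y) dx ∧ dy + (6*y) dy ∧ dz.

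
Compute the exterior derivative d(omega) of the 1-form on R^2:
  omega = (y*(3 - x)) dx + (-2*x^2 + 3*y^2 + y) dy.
d(omega) = (-3*x - 3) dx ∧ dy

For a 1-form omega = sum_i f_i dx_i, the exterior derivative is
  d(omega) = sum_{i < j} (∂f_j/∂x_i - ∂f_i/∂x_j) dx_i ∧ dx_j.
  coefficient of dx ∧ dy: ∂f_2/∂x - ∂f_1/∂y = ∂(-2*x^2 + 3*y^2 + y)/∂x - ∂(y*(3 - x))/∂y = -3*x - 3
Assembling: d(omega) = (-3*x - 3) dx ∧ dy.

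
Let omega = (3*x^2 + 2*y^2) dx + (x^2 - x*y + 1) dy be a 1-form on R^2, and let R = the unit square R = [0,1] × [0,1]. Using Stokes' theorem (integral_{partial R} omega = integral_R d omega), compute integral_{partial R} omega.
integral_(partial R) omega = -3/2

Stokes: integral_partial_R omega = integral_R d omega with d omega = (∂Q/∂x - ∂P/∂y) dx ∧ dy.
  ∂Q/∂x = 2*x - y
  ∂P/∂y = 4*y
  integrand = ∂Q/∂x - ∂P/∂y = 2*x - 5*y.
Integrating over R: integral_0^1 integral_0^1 (2*x - 5*y) dx dy = -3/2.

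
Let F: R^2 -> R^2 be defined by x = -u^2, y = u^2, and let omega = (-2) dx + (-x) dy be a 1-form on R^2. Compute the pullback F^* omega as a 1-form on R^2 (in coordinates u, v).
F^* omega = (2*u*(u^2 + 2)) du

Using F^*(f dg) = (f ∘ F) d(g ∘ F), substitute each coordinate x_i by F_i(u, v) in f_i, and replace dx_i by d F_i = (∂F_i/∂u) du + (∂F_i/∂v) dv.
  For the x component: f_1(F) = -2; d F_1 = (-2*u) du + (0) dv
  For the y component: f_2(F) = u^2; d F_2 = (2*u) du + (0) dv
Combining and collecting du, dv coefficients:
  coeff of du: 2*u*(u^2 + 2)
  coeff of dv: 0
F^* omega = (2*u*(u^2 + 2)) du.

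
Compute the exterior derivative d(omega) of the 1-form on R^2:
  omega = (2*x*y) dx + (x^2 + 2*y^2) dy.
d(omega) = 0

For a 1-form omega = sum_i f_i dx_i, the exterior derivative is
  d(omega) = sum_{i < j} (∂f_j/∂x_i - ∂f_i/∂x_j) dx_i ∧ dx_j.

Assembling: d(omega) = 0.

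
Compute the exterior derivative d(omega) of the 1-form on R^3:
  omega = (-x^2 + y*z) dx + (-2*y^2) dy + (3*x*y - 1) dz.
d(omega) = (-z) dx ∧ dy + (2*y) dx ∧ dz + (3*x) dy ∧ dz

For a 1-form omega = sum_i f_i dx_i, the exterior derivative is
  d(omega) = sum_{i < j} (∂f_j/∂x_i - ∂f_i/∂x_j) dx_i ∧ dx_j.
  coefficient of dx ∧ dy: ∂f_2/∂x - ∂f_1/∂y = ∂(-2*y^2)/∂x - ∂(-x^2 + y*z)/∂y = -z
  coefficient of dx ∧ dz: ∂f_3/∂x - ∂f_1/∂z = ∂(3*x*y - 1)/∂x - ∂(-x^2 + y*z)/∂z = 2*y
  coefficient of dy ∧ dz: ∂f_3/∂y - ∂f_2/∂z = ∂(3*x*y - 1)/∂y - ∂(-2*y^2)/∂z = 3*x
Assembling: d(omega) = (-z) dx ∧ dy + (2*y) dx ∧ dz + (3*x) dy ∧ dz.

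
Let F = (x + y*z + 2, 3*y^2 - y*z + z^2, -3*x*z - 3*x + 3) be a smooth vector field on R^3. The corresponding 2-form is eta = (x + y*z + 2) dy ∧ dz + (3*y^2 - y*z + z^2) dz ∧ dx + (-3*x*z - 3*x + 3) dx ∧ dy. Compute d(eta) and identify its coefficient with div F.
d(eta) = (-3*x + 6*y - z + 1) dx ∧ dy ∧ dz; div F = -3*x + 6*y - z + 1

For a 2-form in R^3 of the form above, applying d gives a 3-form with coefficient ∂P/∂x + ∂Q/∂y + ∂R/∂z:
  ∂P/∂x = 1
  ∂Q/∂y = 6*y - z
  ∂R/∂z = -3*x
Sum = -3*x + 6*y - z + 1, which is exactly div F.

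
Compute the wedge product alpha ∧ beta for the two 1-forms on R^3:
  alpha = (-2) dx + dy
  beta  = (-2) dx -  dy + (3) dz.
alpha ∧ beta = (4) dx ∧ dy + (-6) dx ∧ dz + (3) dy ∧ dz

Distribute the wedge, using dx_i ∧ dx_j = -dx_j ∧ dx_i and dx_i ∧ dx_i = 0. For each pair (i, j) with i < j, the coefficient of dx_i ∧ dx_j in alpha ∧ beta is (alpha_i * beta_j - alpha_j * beta_i). Collecting: alpha ∧ beta = (4) dx ∧ dy + (-6) dx ∧ dz + (3) dy ∧ dz.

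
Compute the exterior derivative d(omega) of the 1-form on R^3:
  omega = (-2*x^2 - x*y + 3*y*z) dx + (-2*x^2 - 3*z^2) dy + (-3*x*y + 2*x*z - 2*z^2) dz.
d(omega) = (-3*x - 3*z) dx ∧ dy + (-6*y + 2*z) dx ∧ dz + (-3*x + 6*z) dy ∧ dz

For a 1-form omega = sum_i f_i dx_i, the exterior derivative is
  d(omega) = sum_{i < j} (∂f_j/∂x_i - ∂f_i/∂x_j) dx_i ∧ dx_j.
  coefficient of dx ∧ dy: ∂f_2/∂x - ∂f_1/∂y = ∂(-2*x^2 - 3*z^2)/∂x - ∂(-2*x^2 - x*y + 3*y*z)/∂y = -3*x - 3*z
  coefficient of dx ∧ dz: ∂f_3/∂x - ∂f_1/∂z = ∂(-3*x*y + 2*x*z - 2*z^2)/∂x - ∂(-2*x^2 - x*y + 3*y*z)/∂z = -6*y + 2*z
  coefficient of dy ∧ dz: ∂f_3/∂y - ∂f_2/∂z = ∂(-3*x*y + 2*x*z - 2*z^2)/∂y - ∂(-2*x^2 - 3*z^2)/∂z = -3*x + 6*z
Assembling: d(omega) = (-3*x - 3*z) dx ∧ dy + (-6*y + 2*z) dx ∧ dz + (-3*x + 6*z) dy ∧ dz.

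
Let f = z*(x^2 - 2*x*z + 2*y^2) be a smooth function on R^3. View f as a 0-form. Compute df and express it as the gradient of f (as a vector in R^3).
df = (2*z*(x - z)) dx + (4*y*z) dy + (x^2 - 4*x*z + 2*y^2) dz; grad f = (2*z*(x - z), 4*y*z, x^2 - 4*x*z + 2*y^2)

For a 0-form f, d f = (∂f/∂x) dx + (∂f/∂y) dy + (∂f/∂z) dz. The components of the vector representation are exactly the entries of grad f in Cartesian coordinates:
  ∂f/∂x = 2*z*(x - z)
  ∂f/∂y = 4*y*z
  ∂f/∂z = x^2 - 4*x*z + 2*y^2.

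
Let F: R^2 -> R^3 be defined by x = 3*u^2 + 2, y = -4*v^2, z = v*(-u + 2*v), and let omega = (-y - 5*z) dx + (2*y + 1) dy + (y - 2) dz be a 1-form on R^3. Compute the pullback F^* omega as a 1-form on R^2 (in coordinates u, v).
F^* omega = (2*v*(15*u^2 - 18*u*v + 2*v^2 + 1)) du + (4*u*v^2 + 2*u + 48*v^3 - 16*v) dv

Using F^*(f dg) = (f ∘ F) d(g ∘ F), substitute each coordinate x_i by F_i(u, v) in f_i, and replace dx_i by d F_i = (∂F_i/∂u) du + (∂F_i/∂v) dv.
  For the x component: f_1(F) = v*(5*u - 6*v); d F_1 = (6*u) du + (0) dv
  For the y component: f_2(F) = 1 - 8*v^2; d F_2 = (0) du + (-8*v) dv
  For the z component: f_3(F) = -4*v^2 - 2; d F_3 = (-v) du + (-u + 4*v) dv
Combining and collecting du, dv coefficients:
  coeff of du: 2*v*(15*u^2 - 18*u*v + 2*v^2 + 1)
  coeff of dv: 4*u*v^2 + 2*u + 48*v^3 - 16*v
F^* omega = (2*v*(15*u^2 - 18*u*v + 2*v^2 + 1)) du + (4*u*v^2 + 2*u + 48*v^3 - 16*v) dv.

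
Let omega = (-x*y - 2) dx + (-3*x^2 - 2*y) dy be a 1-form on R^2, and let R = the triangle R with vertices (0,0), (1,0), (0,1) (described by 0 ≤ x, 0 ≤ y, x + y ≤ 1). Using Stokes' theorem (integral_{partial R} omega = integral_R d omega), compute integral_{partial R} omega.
integral_(partial R) omega = -5/6

Stokes: integral_partial_R omega = integral_R d omega with d omega = (∂Q/∂x - ∂P/∂y) dx ∧ dy.
  ∂Q/∂x = -6*x
  ∂P/∂y = -x
  integrand = ∂Q/∂x - ∂P/∂y = -5*x.
Integrating over R: integral_0^1 integral_0^{1-x} (-5*x) dy dx = -5/6.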